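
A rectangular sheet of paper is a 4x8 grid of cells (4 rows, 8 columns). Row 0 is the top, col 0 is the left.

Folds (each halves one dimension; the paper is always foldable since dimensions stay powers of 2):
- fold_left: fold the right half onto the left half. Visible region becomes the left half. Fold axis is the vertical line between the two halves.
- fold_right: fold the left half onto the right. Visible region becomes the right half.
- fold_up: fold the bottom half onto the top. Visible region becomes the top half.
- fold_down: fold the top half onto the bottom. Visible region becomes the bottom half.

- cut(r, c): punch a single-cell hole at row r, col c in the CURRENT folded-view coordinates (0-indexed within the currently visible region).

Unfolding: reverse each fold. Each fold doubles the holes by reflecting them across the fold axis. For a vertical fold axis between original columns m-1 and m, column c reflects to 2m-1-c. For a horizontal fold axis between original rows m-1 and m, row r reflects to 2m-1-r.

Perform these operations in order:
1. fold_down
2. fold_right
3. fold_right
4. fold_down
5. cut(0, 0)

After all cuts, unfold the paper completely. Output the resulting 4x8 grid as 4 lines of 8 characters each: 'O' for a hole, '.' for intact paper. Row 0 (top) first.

Answer: .OO..OO.
.OO..OO.
.OO..OO.
.OO..OO.

Derivation:
Op 1 fold_down: fold axis h@2; visible region now rows[2,4) x cols[0,8) = 2x8
Op 2 fold_right: fold axis v@4; visible region now rows[2,4) x cols[4,8) = 2x4
Op 3 fold_right: fold axis v@6; visible region now rows[2,4) x cols[6,8) = 2x2
Op 4 fold_down: fold axis h@3; visible region now rows[3,4) x cols[6,8) = 1x2
Op 5 cut(0, 0): punch at orig (3,6); cuts so far [(3, 6)]; region rows[3,4) x cols[6,8) = 1x2
Unfold 1 (reflect across h@3): 2 holes -> [(2, 6), (3, 6)]
Unfold 2 (reflect across v@6): 4 holes -> [(2, 5), (2, 6), (3, 5), (3, 6)]
Unfold 3 (reflect across v@4): 8 holes -> [(2, 1), (2, 2), (2, 5), (2, 6), (3, 1), (3, 2), (3, 5), (3, 6)]
Unfold 4 (reflect across h@2): 16 holes -> [(0, 1), (0, 2), (0, 5), (0, 6), (1, 1), (1, 2), (1, 5), (1, 6), (2, 1), (2, 2), (2, 5), (2, 6), (3, 1), (3, 2), (3, 5), (3, 6)]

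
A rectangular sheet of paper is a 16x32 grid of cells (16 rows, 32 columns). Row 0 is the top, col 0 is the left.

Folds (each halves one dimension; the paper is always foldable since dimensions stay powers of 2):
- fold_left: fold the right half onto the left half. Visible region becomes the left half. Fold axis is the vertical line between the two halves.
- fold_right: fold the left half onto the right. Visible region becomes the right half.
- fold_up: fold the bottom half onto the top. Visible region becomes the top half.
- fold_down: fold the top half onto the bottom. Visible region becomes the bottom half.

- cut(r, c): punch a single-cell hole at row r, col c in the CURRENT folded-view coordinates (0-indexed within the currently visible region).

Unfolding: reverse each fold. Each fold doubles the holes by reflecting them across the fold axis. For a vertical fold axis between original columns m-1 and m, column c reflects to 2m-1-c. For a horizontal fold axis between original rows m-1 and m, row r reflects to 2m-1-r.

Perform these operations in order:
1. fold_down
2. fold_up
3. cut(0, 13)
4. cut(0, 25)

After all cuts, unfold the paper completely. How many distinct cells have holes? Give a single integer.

Answer: 8

Derivation:
Op 1 fold_down: fold axis h@8; visible region now rows[8,16) x cols[0,32) = 8x32
Op 2 fold_up: fold axis h@12; visible region now rows[8,12) x cols[0,32) = 4x32
Op 3 cut(0, 13): punch at orig (8,13); cuts so far [(8, 13)]; region rows[8,12) x cols[0,32) = 4x32
Op 4 cut(0, 25): punch at orig (8,25); cuts so far [(8, 13), (8, 25)]; region rows[8,12) x cols[0,32) = 4x32
Unfold 1 (reflect across h@12): 4 holes -> [(8, 13), (8, 25), (15, 13), (15, 25)]
Unfold 2 (reflect across h@8): 8 holes -> [(0, 13), (0, 25), (7, 13), (7, 25), (8, 13), (8, 25), (15, 13), (15, 25)]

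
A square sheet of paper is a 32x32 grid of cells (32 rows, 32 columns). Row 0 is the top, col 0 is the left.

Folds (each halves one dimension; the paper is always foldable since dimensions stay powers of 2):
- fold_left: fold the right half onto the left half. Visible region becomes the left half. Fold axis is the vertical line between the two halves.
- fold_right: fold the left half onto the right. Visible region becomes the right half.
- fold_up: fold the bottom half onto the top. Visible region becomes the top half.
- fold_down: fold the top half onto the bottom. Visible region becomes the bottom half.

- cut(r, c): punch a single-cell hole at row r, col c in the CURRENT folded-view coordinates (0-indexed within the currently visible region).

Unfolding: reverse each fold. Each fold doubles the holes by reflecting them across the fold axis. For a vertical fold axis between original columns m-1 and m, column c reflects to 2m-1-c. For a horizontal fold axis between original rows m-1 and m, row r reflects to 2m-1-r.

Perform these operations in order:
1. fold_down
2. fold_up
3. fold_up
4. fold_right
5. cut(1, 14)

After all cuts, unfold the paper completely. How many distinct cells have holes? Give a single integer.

Answer: 16

Derivation:
Op 1 fold_down: fold axis h@16; visible region now rows[16,32) x cols[0,32) = 16x32
Op 2 fold_up: fold axis h@24; visible region now rows[16,24) x cols[0,32) = 8x32
Op 3 fold_up: fold axis h@20; visible region now rows[16,20) x cols[0,32) = 4x32
Op 4 fold_right: fold axis v@16; visible region now rows[16,20) x cols[16,32) = 4x16
Op 5 cut(1, 14): punch at orig (17,30); cuts so far [(17, 30)]; region rows[16,20) x cols[16,32) = 4x16
Unfold 1 (reflect across v@16): 2 holes -> [(17, 1), (17, 30)]
Unfold 2 (reflect across h@20): 4 holes -> [(17, 1), (17, 30), (22, 1), (22, 30)]
Unfold 3 (reflect across h@24): 8 holes -> [(17, 1), (17, 30), (22, 1), (22, 30), (25, 1), (25, 30), (30, 1), (30, 30)]
Unfold 4 (reflect across h@16): 16 holes -> [(1, 1), (1, 30), (6, 1), (6, 30), (9, 1), (9, 30), (14, 1), (14, 30), (17, 1), (17, 30), (22, 1), (22, 30), (25, 1), (25, 30), (30, 1), (30, 30)]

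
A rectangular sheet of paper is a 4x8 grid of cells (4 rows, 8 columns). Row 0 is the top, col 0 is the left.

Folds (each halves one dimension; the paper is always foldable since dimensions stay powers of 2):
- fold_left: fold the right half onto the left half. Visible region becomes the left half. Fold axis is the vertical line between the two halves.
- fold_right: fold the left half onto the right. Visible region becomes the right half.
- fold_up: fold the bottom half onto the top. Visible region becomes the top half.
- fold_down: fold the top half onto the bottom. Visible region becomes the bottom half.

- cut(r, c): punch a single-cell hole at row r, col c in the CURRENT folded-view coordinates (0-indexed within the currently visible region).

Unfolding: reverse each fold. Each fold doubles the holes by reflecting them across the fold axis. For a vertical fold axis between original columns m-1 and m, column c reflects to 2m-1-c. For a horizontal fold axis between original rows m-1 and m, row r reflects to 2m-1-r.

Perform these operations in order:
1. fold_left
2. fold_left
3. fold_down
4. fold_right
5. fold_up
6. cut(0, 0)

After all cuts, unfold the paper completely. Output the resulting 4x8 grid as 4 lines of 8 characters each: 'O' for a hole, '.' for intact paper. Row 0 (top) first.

Answer: OOOOOOOO
OOOOOOOO
OOOOOOOO
OOOOOOOO

Derivation:
Op 1 fold_left: fold axis v@4; visible region now rows[0,4) x cols[0,4) = 4x4
Op 2 fold_left: fold axis v@2; visible region now rows[0,4) x cols[0,2) = 4x2
Op 3 fold_down: fold axis h@2; visible region now rows[2,4) x cols[0,2) = 2x2
Op 4 fold_right: fold axis v@1; visible region now rows[2,4) x cols[1,2) = 2x1
Op 5 fold_up: fold axis h@3; visible region now rows[2,3) x cols[1,2) = 1x1
Op 6 cut(0, 0): punch at orig (2,1); cuts so far [(2, 1)]; region rows[2,3) x cols[1,2) = 1x1
Unfold 1 (reflect across h@3): 2 holes -> [(2, 1), (3, 1)]
Unfold 2 (reflect across v@1): 4 holes -> [(2, 0), (2, 1), (3, 0), (3, 1)]
Unfold 3 (reflect across h@2): 8 holes -> [(0, 0), (0, 1), (1, 0), (1, 1), (2, 0), (2, 1), (3, 0), (3, 1)]
Unfold 4 (reflect across v@2): 16 holes -> [(0, 0), (0, 1), (0, 2), (0, 3), (1, 0), (1, 1), (1, 2), (1, 3), (2, 0), (2, 1), (2, 2), (2, 3), (3, 0), (3, 1), (3, 2), (3, 3)]
Unfold 5 (reflect across v@4): 32 holes -> [(0, 0), (0, 1), (0, 2), (0, 3), (0, 4), (0, 5), (0, 6), (0, 7), (1, 0), (1, 1), (1, 2), (1, 3), (1, 4), (1, 5), (1, 6), (1, 7), (2, 0), (2, 1), (2, 2), (2, 3), (2, 4), (2, 5), (2, 6), (2, 7), (3, 0), (3, 1), (3, 2), (3, 3), (3, 4), (3, 5), (3, 6), (3, 7)]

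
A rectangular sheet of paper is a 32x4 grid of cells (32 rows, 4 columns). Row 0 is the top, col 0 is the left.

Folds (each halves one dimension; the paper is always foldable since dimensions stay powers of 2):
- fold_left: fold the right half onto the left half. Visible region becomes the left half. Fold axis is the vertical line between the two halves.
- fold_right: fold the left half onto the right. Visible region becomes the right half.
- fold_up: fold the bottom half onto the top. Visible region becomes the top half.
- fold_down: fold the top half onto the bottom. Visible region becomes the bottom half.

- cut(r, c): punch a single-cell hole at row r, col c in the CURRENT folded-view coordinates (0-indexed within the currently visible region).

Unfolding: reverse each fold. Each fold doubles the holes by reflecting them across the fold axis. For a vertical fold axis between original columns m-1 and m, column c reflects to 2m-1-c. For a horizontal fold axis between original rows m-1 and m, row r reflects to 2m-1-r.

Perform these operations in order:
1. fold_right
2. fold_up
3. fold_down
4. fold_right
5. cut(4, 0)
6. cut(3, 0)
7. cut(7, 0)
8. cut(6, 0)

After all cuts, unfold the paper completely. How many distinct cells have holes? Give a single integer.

Answer: 64

Derivation:
Op 1 fold_right: fold axis v@2; visible region now rows[0,32) x cols[2,4) = 32x2
Op 2 fold_up: fold axis h@16; visible region now rows[0,16) x cols[2,4) = 16x2
Op 3 fold_down: fold axis h@8; visible region now rows[8,16) x cols[2,4) = 8x2
Op 4 fold_right: fold axis v@3; visible region now rows[8,16) x cols[3,4) = 8x1
Op 5 cut(4, 0): punch at orig (12,3); cuts so far [(12, 3)]; region rows[8,16) x cols[3,4) = 8x1
Op 6 cut(3, 0): punch at orig (11,3); cuts so far [(11, 3), (12, 3)]; region rows[8,16) x cols[3,4) = 8x1
Op 7 cut(7, 0): punch at orig (15,3); cuts so far [(11, 3), (12, 3), (15, 3)]; region rows[8,16) x cols[3,4) = 8x1
Op 8 cut(6, 0): punch at orig (14,3); cuts so far [(11, 3), (12, 3), (14, 3), (15, 3)]; region rows[8,16) x cols[3,4) = 8x1
Unfold 1 (reflect across v@3): 8 holes -> [(11, 2), (11, 3), (12, 2), (12, 3), (14, 2), (14, 3), (15, 2), (15, 3)]
Unfold 2 (reflect across h@8): 16 holes -> [(0, 2), (0, 3), (1, 2), (1, 3), (3, 2), (3, 3), (4, 2), (4, 3), (11, 2), (11, 3), (12, 2), (12, 3), (14, 2), (14, 3), (15, 2), (15, 3)]
Unfold 3 (reflect across h@16): 32 holes -> [(0, 2), (0, 3), (1, 2), (1, 3), (3, 2), (3, 3), (4, 2), (4, 3), (11, 2), (11, 3), (12, 2), (12, 3), (14, 2), (14, 3), (15, 2), (15, 3), (16, 2), (16, 3), (17, 2), (17, 3), (19, 2), (19, 3), (20, 2), (20, 3), (27, 2), (27, 3), (28, 2), (28, 3), (30, 2), (30, 3), (31, 2), (31, 3)]
Unfold 4 (reflect across v@2): 64 holes -> [(0, 0), (0, 1), (0, 2), (0, 3), (1, 0), (1, 1), (1, 2), (1, 3), (3, 0), (3, 1), (3, 2), (3, 3), (4, 0), (4, 1), (4, 2), (4, 3), (11, 0), (11, 1), (11, 2), (11, 3), (12, 0), (12, 1), (12, 2), (12, 3), (14, 0), (14, 1), (14, 2), (14, 3), (15, 0), (15, 1), (15, 2), (15, 3), (16, 0), (16, 1), (16, 2), (16, 3), (17, 0), (17, 1), (17, 2), (17, 3), (19, 0), (19, 1), (19, 2), (19, 3), (20, 0), (20, 1), (20, 2), (20, 3), (27, 0), (27, 1), (27, 2), (27, 3), (28, 0), (28, 1), (28, 2), (28, 3), (30, 0), (30, 1), (30, 2), (30, 3), (31, 0), (31, 1), (31, 2), (31, 3)]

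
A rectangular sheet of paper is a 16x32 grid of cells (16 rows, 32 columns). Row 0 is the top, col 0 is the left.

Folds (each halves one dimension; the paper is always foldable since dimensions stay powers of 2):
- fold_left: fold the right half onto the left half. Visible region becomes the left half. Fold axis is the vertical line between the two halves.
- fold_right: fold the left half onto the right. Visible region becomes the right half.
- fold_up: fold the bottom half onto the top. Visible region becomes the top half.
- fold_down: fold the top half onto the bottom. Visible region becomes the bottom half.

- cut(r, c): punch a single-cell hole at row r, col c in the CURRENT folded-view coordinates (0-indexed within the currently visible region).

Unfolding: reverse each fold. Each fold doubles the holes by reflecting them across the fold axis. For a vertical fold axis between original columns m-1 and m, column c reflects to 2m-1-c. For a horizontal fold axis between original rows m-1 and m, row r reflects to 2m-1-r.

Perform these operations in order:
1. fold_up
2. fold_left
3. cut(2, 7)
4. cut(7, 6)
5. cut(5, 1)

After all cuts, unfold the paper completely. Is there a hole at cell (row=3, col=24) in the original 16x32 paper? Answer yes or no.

Answer: no

Derivation:
Op 1 fold_up: fold axis h@8; visible region now rows[0,8) x cols[0,32) = 8x32
Op 2 fold_left: fold axis v@16; visible region now rows[0,8) x cols[0,16) = 8x16
Op 3 cut(2, 7): punch at orig (2,7); cuts so far [(2, 7)]; region rows[0,8) x cols[0,16) = 8x16
Op 4 cut(7, 6): punch at orig (7,6); cuts so far [(2, 7), (7, 6)]; region rows[0,8) x cols[0,16) = 8x16
Op 5 cut(5, 1): punch at orig (5,1); cuts so far [(2, 7), (5, 1), (7, 6)]; region rows[0,8) x cols[0,16) = 8x16
Unfold 1 (reflect across v@16): 6 holes -> [(2, 7), (2, 24), (5, 1), (5, 30), (7, 6), (7, 25)]
Unfold 2 (reflect across h@8): 12 holes -> [(2, 7), (2, 24), (5, 1), (5, 30), (7, 6), (7, 25), (8, 6), (8, 25), (10, 1), (10, 30), (13, 7), (13, 24)]
Holes: [(2, 7), (2, 24), (5, 1), (5, 30), (7, 6), (7, 25), (8, 6), (8, 25), (10, 1), (10, 30), (13, 7), (13, 24)]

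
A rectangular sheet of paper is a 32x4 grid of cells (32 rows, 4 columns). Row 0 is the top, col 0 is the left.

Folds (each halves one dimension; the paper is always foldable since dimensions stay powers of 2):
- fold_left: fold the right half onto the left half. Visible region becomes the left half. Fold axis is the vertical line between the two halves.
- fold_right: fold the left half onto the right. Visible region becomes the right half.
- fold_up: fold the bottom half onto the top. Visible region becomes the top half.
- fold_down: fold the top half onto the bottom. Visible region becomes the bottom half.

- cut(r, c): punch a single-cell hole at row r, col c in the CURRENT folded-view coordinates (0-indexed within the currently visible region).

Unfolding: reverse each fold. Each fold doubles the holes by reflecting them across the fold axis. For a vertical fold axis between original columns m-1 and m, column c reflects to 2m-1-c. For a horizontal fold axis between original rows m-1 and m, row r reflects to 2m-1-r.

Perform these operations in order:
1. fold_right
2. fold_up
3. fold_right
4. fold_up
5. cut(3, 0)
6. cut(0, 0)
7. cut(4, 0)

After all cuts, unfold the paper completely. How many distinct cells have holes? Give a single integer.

Op 1 fold_right: fold axis v@2; visible region now rows[0,32) x cols[2,4) = 32x2
Op 2 fold_up: fold axis h@16; visible region now rows[0,16) x cols[2,4) = 16x2
Op 3 fold_right: fold axis v@3; visible region now rows[0,16) x cols[3,4) = 16x1
Op 4 fold_up: fold axis h@8; visible region now rows[0,8) x cols[3,4) = 8x1
Op 5 cut(3, 0): punch at orig (3,3); cuts so far [(3, 3)]; region rows[0,8) x cols[3,4) = 8x1
Op 6 cut(0, 0): punch at orig (0,3); cuts so far [(0, 3), (3, 3)]; region rows[0,8) x cols[3,4) = 8x1
Op 7 cut(4, 0): punch at orig (4,3); cuts so far [(0, 3), (3, 3), (4, 3)]; region rows[0,8) x cols[3,4) = 8x1
Unfold 1 (reflect across h@8): 6 holes -> [(0, 3), (3, 3), (4, 3), (11, 3), (12, 3), (15, 3)]
Unfold 2 (reflect across v@3): 12 holes -> [(0, 2), (0, 3), (3, 2), (3, 3), (4, 2), (4, 3), (11, 2), (11, 3), (12, 2), (12, 3), (15, 2), (15, 3)]
Unfold 3 (reflect across h@16): 24 holes -> [(0, 2), (0, 3), (3, 2), (3, 3), (4, 2), (4, 3), (11, 2), (11, 3), (12, 2), (12, 3), (15, 2), (15, 3), (16, 2), (16, 3), (19, 2), (19, 3), (20, 2), (20, 3), (27, 2), (27, 3), (28, 2), (28, 3), (31, 2), (31, 3)]
Unfold 4 (reflect across v@2): 48 holes -> [(0, 0), (0, 1), (0, 2), (0, 3), (3, 0), (3, 1), (3, 2), (3, 3), (4, 0), (4, 1), (4, 2), (4, 3), (11, 0), (11, 1), (11, 2), (11, 3), (12, 0), (12, 1), (12, 2), (12, 3), (15, 0), (15, 1), (15, 2), (15, 3), (16, 0), (16, 1), (16, 2), (16, 3), (19, 0), (19, 1), (19, 2), (19, 3), (20, 0), (20, 1), (20, 2), (20, 3), (27, 0), (27, 1), (27, 2), (27, 3), (28, 0), (28, 1), (28, 2), (28, 3), (31, 0), (31, 1), (31, 2), (31, 3)]

Answer: 48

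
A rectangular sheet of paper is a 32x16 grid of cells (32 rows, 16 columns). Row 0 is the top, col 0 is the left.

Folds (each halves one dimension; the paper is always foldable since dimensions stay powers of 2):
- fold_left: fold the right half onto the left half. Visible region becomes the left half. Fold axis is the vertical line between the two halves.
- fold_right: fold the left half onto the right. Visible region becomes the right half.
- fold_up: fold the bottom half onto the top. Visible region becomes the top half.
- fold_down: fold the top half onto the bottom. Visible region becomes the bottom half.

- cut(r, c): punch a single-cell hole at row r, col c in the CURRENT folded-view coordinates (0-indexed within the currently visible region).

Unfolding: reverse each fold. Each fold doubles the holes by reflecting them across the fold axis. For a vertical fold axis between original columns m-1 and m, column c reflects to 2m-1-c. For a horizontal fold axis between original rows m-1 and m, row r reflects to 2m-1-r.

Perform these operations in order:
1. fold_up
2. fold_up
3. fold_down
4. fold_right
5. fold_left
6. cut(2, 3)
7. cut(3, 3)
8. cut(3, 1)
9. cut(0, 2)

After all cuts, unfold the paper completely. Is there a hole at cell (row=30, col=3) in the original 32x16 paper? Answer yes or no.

Answer: yes

Derivation:
Op 1 fold_up: fold axis h@16; visible region now rows[0,16) x cols[0,16) = 16x16
Op 2 fold_up: fold axis h@8; visible region now rows[0,8) x cols[0,16) = 8x16
Op 3 fold_down: fold axis h@4; visible region now rows[4,8) x cols[0,16) = 4x16
Op 4 fold_right: fold axis v@8; visible region now rows[4,8) x cols[8,16) = 4x8
Op 5 fold_left: fold axis v@12; visible region now rows[4,8) x cols[8,12) = 4x4
Op 6 cut(2, 3): punch at orig (6,11); cuts so far [(6, 11)]; region rows[4,8) x cols[8,12) = 4x4
Op 7 cut(3, 3): punch at orig (7,11); cuts so far [(6, 11), (7, 11)]; region rows[4,8) x cols[8,12) = 4x4
Op 8 cut(3, 1): punch at orig (7,9); cuts so far [(6, 11), (7, 9), (7, 11)]; region rows[4,8) x cols[8,12) = 4x4
Op 9 cut(0, 2): punch at orig (4,10); cuts so far [(4, 10), (6, 11), (7, 9), (7, 11)]; region rows[4,8) x cols[8,12) = 4x4
Unfold 1 (reflect across v@12): 8 holes -> [(4, 10), (4, 13), (6, 11), (6, 12), (7, 9), (7, 11), (7, 12), (7, 14)]
Unfold 2 (reflect across v@8): 16 holes -> [(4, 2), (4, 5), (4, 10), (4, 13), (6, 3), (6, 4), (6, 11), (6, 12), (7, 1), (7, 3), (7, 4), (7, 6), (7, 9), (7, 11), (7, 12), (7, 14)]
Unfold 3 (reflect across h@4): 32 holes -> [(0, 1), (0, 3), (0, 4), (0, 6), (0, 9), (0, 11), (0, 12), (0, 14), (1, 3), (1, 4), (1, 11), (1, 12), (3, 2), (3, 5), (3, 10), (3, 13), (4, 2), (4, 5), (4, 10), (4, 13), (6, 3), (6, 4), (6, 11), (6, 12), (7, 1), (7, 3), (7, 4), (7, 6), (7, 9), (7, 11), (7, 12), (7, 14)]
Unfold 4 (reflect across h@8): 64 holes -> [(0, 1), (0, 3), (0, 4), (0, 6), (0, 9), (0, 11), (0, 12), (0, 14), (1, 3), (1, 4), (1, 11), (1, 12), (3, 2), (3, 5), (3, 10), (3, 13), (4, 2), (4, 5), (4, 10), (4, 13), (6, 3), (6, 4), (6, 11), (6, 12), (7, 1), (7, 3), (7, 4), (7, 6), (7, 9), (7, 11), (7, 12), (7, 14), (8, 1), (8, 3), (8, 4), (8, 6), (8, 9), (8, 11), (8, 12), (8, 14), (9, 3), (9, 4), (9, 11), (9, 12), (11, 2), (11, 5), (11, 10), (11, 13), (12, 2), (12, 5), (12, 10), (12, 13), (14, 3), (14, 4), (14, 11), (14, 12), (15, 1), (15, 3), (15, 4), (15, 6), (15, 9), (15, 11), (15, 12), (15, 14)]
Unfold 5 (reflect across h@16): 128 holes -> [(0, 1), (0, 3), (0, 4), (0, 6), (0, 9), (0, 11), (0, 12), (0, 14), (1, 3), (1, 4), (1, 11), (1, 12), (3, 2), (3, 5), (3, 10), (3, 13), (4, 2), (4, 5), (4, 10), (4, 13), (6, 3), (6, 4), (6, 11), (6, 12), (7, 1), (7, 3), (7, 4), (7, 6), (7, 9), (7, 11), (7, 12), (7, 14), (8, 1), (8, 3), (8, 4), (8, 6), (8, 9), (8, 11), (8, 12), (8, 14), (9, 3), (9, 4), (9, 11), (9, 12), (11, 2), (11, 5), (11, 10), (11, 13), (12, 2), (12, 5), (12, 10), (12, 13), (14, 3), (14, 4), (14, 11), (14, 12), (15, 1), (15, 3), (15, 4), (15, 6), (15, 9), (15, 11), (15, 12), (15, 14), (16, 1), (16, 3), (16, 4), (16, 6), (16, 9), (16, 11), (16, 12), (16, 14), (17, 3), (17, 4), (17, 11), (17, 12), (19, 2), (19, 5), (19, 10), (19, 13), (20, 2), (20, 5), (20, 10), (20, 13), (22, 3), (22, 4), (22, 11), (22, 12), (23, 1), (23, 3), (23, 4), (23, 6), (23, 9), (23, 11), (23, 12), (23, 14), (24, 1), (24, 3), (24, 4), (24, 6), (24, 9), (24, 11), (24, 12), (24, 14), (25, 3), (25, 4), (25, 11), (25, 12), (27, 2), (27, 5), (27, 10), (27, 13), (28, 2), (28, 5), (28, 10), (28, 13), (30, 3), (30, 4), (30, 11), (30, 12), (31, 1), (31, 3), (31, 4), (31, 6), (31, 9), (31, 11), (31, 12), (31, 14)]
Holes: [(0, 1), (0, 3), (0, 4), (0, 6), (0, 9), (0, 11), (0, 12), (0, 14), (1, 3), (1, 4), (1, 11), (1, 12), (3, 2), (3, 5), (3, 10), (3, 13), (4, 2), (4, 5), (4, 10), (4, 13), (6, 3), (6, 4), (6, 11), (6, 12), (7, 1), (7, 3), (7, 4), (7, 6), (7, 9), (7, 11), (7, 12), (7, 14), (8, 1), (8, 3), (8, 4), (8, 6), (8, 9), (8, 11), (8, 12), (8, 14), (9, 3), (9, 4), (9, 11), (9, 12), (11, 2), (11, 5), (11, 10), (11, 13), (12, 2), (12, 5), (12, 10), (12, 13), (14, 3), (14, 4), (14, 11), (14, 12), (15, 1), (15, 3), (15, 4), (15, 6), (15, 9), (15, 11), (15, 12), (15, 14), (16, 1), (16, 3), (16, 4), (16, 6), (16, 9), (16, 11), (16, 12), (16, 14), (17, 3), (17, 4), (17, 11), (17, 12), (19, 2), (19, 5), (19, 10), (19, 13), (20, 2), (20, 5), (20, 10), (20, 13), (22, 3), (22, 4), (22, 11), (22, 12), (23, 1), (23, 3), (23, 4), (23, 6), (23, 9), (23, 11), (23, 12), (23, 14), (24, 1), (24, 3), (24, 4), (24, 6), (24, 9), (24, 11), (24, 12), (24, 14), (25, 3), (25, 4), (25, 11), (25, 12), (27, 2), (27, 5), (27, 10), (27, 13), (28, 2), (28, 5), (28, 10), (28, 13), (30, 3), (30, 4), (30, 11), (30, 12), (31, 1), (31, 3), (31, 4), (31, 6), (31, 9), (31, 11), (31, 12), (31, 14)]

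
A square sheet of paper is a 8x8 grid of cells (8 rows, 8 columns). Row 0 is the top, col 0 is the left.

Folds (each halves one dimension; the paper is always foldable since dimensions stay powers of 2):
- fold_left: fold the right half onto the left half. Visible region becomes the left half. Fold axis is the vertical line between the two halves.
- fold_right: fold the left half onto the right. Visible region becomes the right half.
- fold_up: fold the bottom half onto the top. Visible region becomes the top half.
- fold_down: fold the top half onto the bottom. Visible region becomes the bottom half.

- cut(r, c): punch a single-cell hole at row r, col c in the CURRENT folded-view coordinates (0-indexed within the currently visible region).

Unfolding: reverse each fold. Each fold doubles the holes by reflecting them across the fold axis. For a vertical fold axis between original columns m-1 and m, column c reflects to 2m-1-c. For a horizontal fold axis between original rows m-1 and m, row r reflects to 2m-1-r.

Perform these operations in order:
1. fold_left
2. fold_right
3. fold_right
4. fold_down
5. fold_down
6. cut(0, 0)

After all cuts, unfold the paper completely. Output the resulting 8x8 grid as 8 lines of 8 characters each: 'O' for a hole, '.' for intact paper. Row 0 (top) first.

Answer: ........
OOOOOOOO
OOOOOOOO
........
........
OOOOOOOO
OOOOOOOO
........

Derivation:
Op 1 fold_left: fold axis v@4; visible region now rows[0,8) x cols[0,4) = 8x4
Op 2 fold_right: fold axis v@2; visible region now rows[0,8) x cols[2,4) = 8x2
Op 3 fold_right: fold axis v@3; visible region now rows[0,8) x cols[3,4) = 8x1
Op 4 fold_down: fold axis h@4; visible region now rows[4,8) x cols[3,4) = 4x1
Op 5 fold_down: fold axis h@6; visible region now rows[6,8) x cols[3,4) = 2x1
Op 6 cut(0, 0): punch at orig (6,3); cuts so far [(6, 3)]; region rows[6,8) x cols[3,4) = 2x1
Unfold 1 (reflect across h@6): 2 holes -> [(5, 3), (6, 3)]
Unfold 2 (reflect across h@4): 4 holes -> [(1, 3), (2, 3), (5, 3), (6, 3)]
Unfold 3 (reflect across v@3): 8 holes -> [(1, 2), (1, 3), (2, 2), (2, 3), (5, 2), (5, 3), (6, 2), (6, 3)]
Unfold 4 (reflect across v@2): 16 holes -> [(1, 0), (1, 1), (1, 2), (1, 3), (2, 0), (2, 1), (2, 2), (2, 3), (5, 0), (5, 1), (5, 2), (5, 3), (6, 0), (6, 1), (6, 2), (6, 3)]
Unfold 5 (reflect across v@4): 32 holes -> [(1, 0), (1, 1), (1, 2), (1, 3), (1, 4), (1, 5), (1, 6), (1, 7), (2, 0), (2, 1), (2, 2), (2, 3), (2, 4), (2, 5), (2, 6), (2, 7), (5, 0), (5, 1), (5, 2), (5, 3), (5, 4), (5, 5), (5, 6), (5, 7), (6, 0), (6, 1), (6, 2), (6, 3), (6, 4), (6, 5), (6, 6), (6, 7)]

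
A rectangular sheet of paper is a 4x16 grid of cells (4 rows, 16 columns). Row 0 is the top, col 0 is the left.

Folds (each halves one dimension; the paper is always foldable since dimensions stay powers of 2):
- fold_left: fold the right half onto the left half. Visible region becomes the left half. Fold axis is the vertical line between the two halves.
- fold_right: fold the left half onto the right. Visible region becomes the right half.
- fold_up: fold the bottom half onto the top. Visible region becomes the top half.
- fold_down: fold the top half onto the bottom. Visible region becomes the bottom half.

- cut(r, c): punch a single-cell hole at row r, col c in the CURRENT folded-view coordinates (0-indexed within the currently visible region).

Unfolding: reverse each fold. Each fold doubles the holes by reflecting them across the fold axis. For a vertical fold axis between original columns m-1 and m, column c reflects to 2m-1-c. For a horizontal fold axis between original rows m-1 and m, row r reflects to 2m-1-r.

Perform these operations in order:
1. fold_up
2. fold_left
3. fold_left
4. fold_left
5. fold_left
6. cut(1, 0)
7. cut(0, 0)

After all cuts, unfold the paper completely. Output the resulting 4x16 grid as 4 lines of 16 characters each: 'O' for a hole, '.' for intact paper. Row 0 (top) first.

Answer: OOOOOOOOOOOOOOOO
OOOOOOOOOOOOOOOO
OOOOOOOOOOOOOOOO
OOOOOOOOOOOOOOOO

Derivation:
Op 1 fold_up: fold axis h@2; visible region now rows[0,2) x cols[0,16) = 2x16
Op 2 fold_left: fold axis v@8; visible region now rows[0,2) x cols[0,8) = 2x8
Op 3 fold_left: fold axis v@4; visible region now rows[0,2) x cols[0,4) = 2x4
Op 4 fold_left: fold axis v@2; visible region now rows[0,2) x cols[0,2) = 2x2
Op 5 fold_left: fold axis v@1; visible region now rows[0,2) x cols[0,1) = 2x1
Op 6 cut(1, 0): punch at orig (1,0); cuts so far [(1, 0)]; region rows[0,2) x cols[0,1) = 2x1
Op 7 cut(0, 0): punch at orig (0,0); cuts so far [(0, 0), (1, 0)]; region rows[0,2) x cols[0,1) = 2x1
Unfold 1 (reflect across v@1): 4 holes -> [(0, 0), (0, 1), (1, 0), (1, 1)]
Unfold 2 (reflect across v@2): 8 holes -> [(0, 0), (0, 1), (0, 2), (0, 3), (1, 0), (1, 1), (1, 2), (1, 3)]
Unfold 3 (reflect across v@4): 16 holes -> [(0, 0), (0, 1), (0, 2), (0, 3), (0, 4), (0, 5), (0, 6), (0, 7), (1, 0), (1, 1), (1, 2), (1, 3), (1, 4), (1, 5), (1, 6), (1, 7)]
Unfold 4 (reflect across v@8): 32 holes -> [(0, 0), (0, 1), (0, 2), (0, 3), (0, 4), (0, 5), (0, 6), (0, 7), (0, 8), (0, 9), (0, 10), (0, 11), (0, 12), (0, 13), (0, 14), (0, 15), (1, 0), (1, 1), (1, 2), (1, 3), (1, 4), (1, 5), (1, 6), (1, 7), (1, 8), (1, 9), (1, 10), (1, 11), (1, 12), (1, 13), (1, 14), (1, 15)]
Unfold 5 (reflect across h@2): 64 holes -> [(0, 0), (0, 1), (0, 2), (0, 3), (0, 4), (0, 5), (0, 6), (0, 7), (0, 8), (0, 9), (0, 10), (0, 11), (0, 12), (0, 13), (0, 14), (0, 15), (1, 0), (1, 1), (1, 2), (1, 3), (1, 4), (1, 5), (1, 6), (1, 7), (1, 8), (1, 9), (1, 10), (1, 11), (1, 12), (1, 13), (1, 14), (1, 15), (2, 0), (2, 1), (2, 2), (2, 3), (2, 4), (2, 5), (2, 6), (2, 7), (2, 8), (2, 9), (2, 10), (2, 11), (2, 12), (2, 13), (2, 14), (2, 15), (3, 0), (3, 1), (3, 2), (3, 3), (3, 4), (3, 5), (3, 6), (3, 7), (3, 8), (3, 9), (3, 10), (3, 11), (3, 12), (3, 13), (3, 14), (3, 15)]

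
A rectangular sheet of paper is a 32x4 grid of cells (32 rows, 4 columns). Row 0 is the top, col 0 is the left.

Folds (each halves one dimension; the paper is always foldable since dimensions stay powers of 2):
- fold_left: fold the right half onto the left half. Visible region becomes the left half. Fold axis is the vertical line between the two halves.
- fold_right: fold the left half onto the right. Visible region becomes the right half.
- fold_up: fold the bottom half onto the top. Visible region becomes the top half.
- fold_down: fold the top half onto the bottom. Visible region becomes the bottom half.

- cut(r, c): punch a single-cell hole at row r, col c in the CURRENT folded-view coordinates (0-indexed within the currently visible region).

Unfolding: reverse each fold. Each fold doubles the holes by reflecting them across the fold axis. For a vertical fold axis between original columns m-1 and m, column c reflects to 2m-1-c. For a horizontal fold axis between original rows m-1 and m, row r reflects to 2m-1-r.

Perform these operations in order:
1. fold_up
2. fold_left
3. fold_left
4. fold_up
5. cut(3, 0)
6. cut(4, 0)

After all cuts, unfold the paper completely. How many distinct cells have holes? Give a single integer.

Answer: 32

Derivation:
Op 1 fold_up: fold axis h@16; visible region now rows[0,16) x cols[0,4) = 16x4
Op 2 fold_left: fold axis v@2; visible region now rows[0,16) x cols[0,2) = 16x2
Op 3 fold_left: fold axis v@1; visible region now rows[0,16) x cols[0,1) = 16x1
Op 4 fold_up: fold axis h@8; visible region now rows[0,8) x cols[0,1) = 8x1
Op 5 cut(3, 0): punch at orig (3,0); cuts so far [(3, 0)]; region rows[0,8) x cols[0,1) = 8x1
Op 6 cut(4, 0): punch at orig (4,0); cuts so far [(3, 0), (4, 0)]; region rows[0,8) x cols[0,1) = 8x1
Unfold 1 (reflect across h@8): 4 holes -> [(3, 0), (4, 0), (11, 0), (12, 0)]
Unfold 2 (reflect across v@1): 8 holes -> [(3, 0), (3, 1), (4, 0), (4, 1), (11, 0), (11, 1), (12, 0), (12, 1)]
Unfold 3 (reflect across v@2): 16 holes -> [(3, 0), (3, 1), (3, 2), (3, 3), (4, 0), (4, 1), (4, 2), (4, 3), (11, 0), (11, 1), (11, 2), (11, 3), (12, 0), (12, 1), (12, 2), (12, 3)]
Unfold 4 (reflect across h@16): 32 holes -> [(3, 0), (3, 1), (3, 2), (3, 3), (4, 0), (4, 1), (4, 2), (4, 3), (11, 0), (11, 1), (11, 2), (11, 3), (12, 0), (12, 1), (12, 2), (12, 3), (19, 0), (19, 1), (19, 2), (19, 3), (20, 0), (20, 1), (20, 2), (20, 3), (27, 0), (27, 1), (27, 2), (27, 3), (28, 0), (28, 1), (28, 2), (28, 3)]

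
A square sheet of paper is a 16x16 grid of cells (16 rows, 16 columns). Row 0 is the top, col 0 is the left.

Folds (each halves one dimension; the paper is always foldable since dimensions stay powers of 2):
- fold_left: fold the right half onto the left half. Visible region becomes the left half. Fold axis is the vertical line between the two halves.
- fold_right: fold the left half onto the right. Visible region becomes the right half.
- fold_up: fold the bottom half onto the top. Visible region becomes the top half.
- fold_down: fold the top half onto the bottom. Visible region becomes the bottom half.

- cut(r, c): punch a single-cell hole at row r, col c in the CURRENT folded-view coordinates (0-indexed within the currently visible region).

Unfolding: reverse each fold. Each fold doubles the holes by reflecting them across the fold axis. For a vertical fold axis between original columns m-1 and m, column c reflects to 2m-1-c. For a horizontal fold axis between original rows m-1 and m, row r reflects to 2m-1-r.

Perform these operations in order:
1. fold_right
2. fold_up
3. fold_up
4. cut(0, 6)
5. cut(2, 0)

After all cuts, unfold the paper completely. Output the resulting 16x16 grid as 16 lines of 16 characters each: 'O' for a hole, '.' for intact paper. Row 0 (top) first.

Answer: .O............O.
................
.......OO.......
................
................
.......OO.......
................
.O............O.
.O............O.
................
.......OO.......
................
................
.......OO.......
................
.O............O.

Derivation:
Op 1 fold_right: fold axis v@8; visible region now rows[0,16) x cols[8,16) = 16x8
Op 2 fold_up: fold axis h@8; visible region now rows[0,8) x cols[8,16) = 8x8
Op 3 fold_up: fold axis h@4; visible region now rows[0,4) x cols[8,16) = 4x8
Op 4 cut(0, 6): punch at orig (0,14); cuts so far [(0, 14)]; region rows[0,4) x cols[8,16) = 4x8
Op 5 cut(2, 0): punch at orig (2,8); cuts so far [(0, 14), (2, 8)]; region rows[0,4) x cols[8,16) = 4x8
Unfold 1 (reflect across h@4): 4 holes -> [(0, 14), (2, 8), (5, 8), (7, 14)]
Unfold 2 (reflect across h@8): 8 holes -> [(0, 14), (2, 8), (5, 8), (7, 14), (8, 14), (10, 8), (13, 8), (15, 14)]
Unfold 3 (reflect across v@8): 16 holes -> [(0, 1), (0, 14), (2, 7), (2, 8), (5, 7), (5, 8), (7, 1), (7, 14), (8, 1), (8, 14), (10, 7), (10, 8), (13, 7), (13, 8), (15, 1), (15, 14)]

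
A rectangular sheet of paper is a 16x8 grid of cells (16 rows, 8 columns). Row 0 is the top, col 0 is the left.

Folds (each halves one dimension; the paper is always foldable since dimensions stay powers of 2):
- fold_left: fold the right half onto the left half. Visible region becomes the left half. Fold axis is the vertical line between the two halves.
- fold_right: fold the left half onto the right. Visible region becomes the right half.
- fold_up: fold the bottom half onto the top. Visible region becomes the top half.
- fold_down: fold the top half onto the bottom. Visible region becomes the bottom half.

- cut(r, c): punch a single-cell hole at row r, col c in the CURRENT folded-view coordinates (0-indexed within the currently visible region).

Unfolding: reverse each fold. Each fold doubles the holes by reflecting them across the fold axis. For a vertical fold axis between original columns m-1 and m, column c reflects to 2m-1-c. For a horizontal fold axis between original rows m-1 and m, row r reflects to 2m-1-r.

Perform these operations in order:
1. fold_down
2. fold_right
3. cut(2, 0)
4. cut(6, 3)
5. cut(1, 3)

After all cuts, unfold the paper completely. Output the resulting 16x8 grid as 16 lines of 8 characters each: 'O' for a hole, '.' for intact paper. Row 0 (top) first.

Op 1 fold_down: fold axis h@8; visible region now rows[8,16) x cols[0,8) = 8x8
Op 2 fold_right: fold axis v@4; visible region now rows[8,16) x cols[4,8) = 8x4
Op 3 cut(2, 0): punch at orig (10,4); cuts so far [(10, 4)]; region rows[8,16) x cols[4,8) = 8x4
Op 4 cut(6, 3): punch at orig (14,7); cuts so far [(10, 4), (14, 7)]; region rows[8,16) x cols[4,8) = 8x4
Op 5 cut(1, 3): punch at orig (9,7); cuts so far [(9, 7), (10, 4), (14, 7)]; region rows[8,16) x cols[4,8) = 8x4
Unfold 1 (reflect across v@4): 6 holes -> [(9, 0), (9, 7), (10, 3), (10, 4), (14, 0), (14, 7)]
Unfold 2 (reflect across h@8): 12 holes -> [(1, 0), (1, 7), (5, 3), (5, 4), (6, 0), (6, 7), (9, 0), (9, 7), (10, 3), (10, 4), (14, 0), (14, 7)]

Answer: ........
O......O
........
........
........
...OO...
O......O
........
........
O......O
...OO...
........
........
........
O......O
........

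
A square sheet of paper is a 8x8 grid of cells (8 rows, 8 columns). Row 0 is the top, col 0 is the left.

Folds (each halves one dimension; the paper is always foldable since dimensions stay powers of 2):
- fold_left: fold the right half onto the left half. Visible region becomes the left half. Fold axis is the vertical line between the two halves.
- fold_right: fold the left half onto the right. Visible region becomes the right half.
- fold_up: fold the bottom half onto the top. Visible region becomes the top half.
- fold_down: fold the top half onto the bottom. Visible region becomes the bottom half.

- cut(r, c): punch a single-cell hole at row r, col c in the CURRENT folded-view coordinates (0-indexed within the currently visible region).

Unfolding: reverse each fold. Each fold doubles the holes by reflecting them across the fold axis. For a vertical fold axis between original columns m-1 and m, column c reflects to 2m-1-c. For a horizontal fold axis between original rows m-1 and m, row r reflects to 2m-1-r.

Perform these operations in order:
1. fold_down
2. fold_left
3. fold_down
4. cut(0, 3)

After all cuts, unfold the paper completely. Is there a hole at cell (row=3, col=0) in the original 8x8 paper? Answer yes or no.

Answer: no

Derivation:
Op 1 fold_down: fold axis h@4; visible region now rows[4,8) x cols[0,8) = 4x8
Op 2 fold_left: fold axis v@4; visible region now rows[4,8) x cols[0,4) = 4x4
Op 3 fold_down: fold axis h@6; visible region now rows[6,8) x cols[0,4) = 2x4
Op 4 cut(0, 3): punch at orig (6,3); cuts so far [(6, 3)]; region rows[6,8) x cols[0,4) = 2x4
Unfold 1 (reflect across h@6): 2 holes -> [(5, 3), (6, 3)]
Unfold 2 (reflect across v@4): 4 holes -> [(5, 3), (5, 4), (6, 3), (6, 4)]
Unfold 3 (reflect across h@4): 8 holes -> [(1, 3), (1, 4), (2, 3), (2, 4), (5, 3), (5, 4), (6, 3), (6, 4)]
Holes: [(1, 3), (1, 4), (2, 3), (2, 4), (5, 3), (5, 4), (6, 3), (6, 4)]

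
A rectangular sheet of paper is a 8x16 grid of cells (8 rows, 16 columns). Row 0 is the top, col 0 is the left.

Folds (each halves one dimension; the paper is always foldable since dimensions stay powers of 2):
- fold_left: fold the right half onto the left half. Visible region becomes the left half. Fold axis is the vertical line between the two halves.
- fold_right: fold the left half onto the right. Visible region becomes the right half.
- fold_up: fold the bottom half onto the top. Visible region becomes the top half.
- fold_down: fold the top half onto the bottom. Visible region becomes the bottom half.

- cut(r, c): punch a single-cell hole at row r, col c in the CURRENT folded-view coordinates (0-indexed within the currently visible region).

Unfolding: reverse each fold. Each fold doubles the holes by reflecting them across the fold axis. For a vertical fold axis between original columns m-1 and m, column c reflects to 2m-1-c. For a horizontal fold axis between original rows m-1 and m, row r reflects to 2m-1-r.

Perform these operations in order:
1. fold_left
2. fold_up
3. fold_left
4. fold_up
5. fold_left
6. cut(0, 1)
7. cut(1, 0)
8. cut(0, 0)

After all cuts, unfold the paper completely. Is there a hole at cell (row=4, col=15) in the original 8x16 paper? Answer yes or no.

Answer: yes

Derivation:
Op 1 fold_left: fold axis v@8; visible region now rows[0,8) x cols[0,8) = 8x8
Op 2 fold_up: fold axis h@4; visible region now rows[0,4) x cols[0,8) = 4x8
Op 3 fold_left: fold axis v@4; visible region now rows[0,4) x cols[0,4) = 4x4
Op 4 fold_up: fold axis h@2; visible region now rows[0,2) x cols[0,4) = 2x4
Op 5 fold_left: fold axis v@2; visible region now rows[0,2) x cols[0,2) = 2x2
Op 6 cut(0, 1): punch at orig (0,1); cuts so far [(0, 1)]; region rows[0,2) x cols[0,2) = 2x2
Op 7 cut(1, 0): punch at orig (1,0); cuts so far [(0, 1), (1, 0)]; region rows[0,2) x cols[0,2) = 2x2
Op 8 cut(0, 0): punch at orig (0,0); cuts so far [(0, 0), (0, 1), (1, 0)]; region rows[0,2) x cols[0,2) = 2x2
Unfold 1 (reflect across v@2): 6 holes -> [(0, 0), (0, 1), (0, 2), (0, 3), (1, 0), (1, 3)]
Unfold 2 (reflect across h@2): 12 holes -> [(0, 0), (0, 1), (0, 2), (0, 3), (1, 0), (1, 3), (2, 0), (2, 3), (3, 0), (3, 1), (3, 2), (3, 3)]
Unfold 3 (reflect across v@4): 24 holes -> [(0, 0), (0, 1), (0, 2), (0, 3), (0, 4), (0, 5), (0, 6), (0, 7), (1, 0), (1, 3), (1, 4), (1, 7), (2, 0), (2, 3), (2, 4), (2, 7), (3, 0), (3, 1), (3, 2), (3, 3), (3, 4), (3, 5), (3, 6), (3, 7)]
Unfold 4 (reflect across h@4): 48 holes -> [(0, 0), (0, 1), (0, 2), (0, 3), (0, 4), (0, 5), (0, 6), (0, 7), (1, 0), (1, 3), (1, 4), (1, 7), (2, 0), (2, 3), (2, 4), (2, 7), (3, 0), (3, 1), (3, 2), (3, 3), (3, 4), (3, 5), (3, 6), (3, 7), (4, 0), (4, 1), (4, 2), (4, 3), (4, 4), (4, 5), (4, 6), (4, 7), (5, 0), (5, 3), (5, 4), (5, 7), (6, 0), (6, 3), (6, 4), (6, 7), (7, 0), (7, 1), (7, 2), (7, 3), (7, 4), (7, 5), (7, 6), (7, 7)]
Unfold 5 (reflect across v@8): 96 holes -> [(0, 0), (0, 1), (0, 2), (0, 3), (0, 4), (0, 5), (0, 6), (0, 7), (0, 8), (0, 9), (0, 10), (0, 11), (0, 12), (0, 13), (0, 14), (0, 15), (1, 0), (1, 3), (1, 4), (1, 7), (1, 8), (1, 11), (1, 12), (1, 15), (2, 0), (2, 3), (2, 4), (2, 7), (2, 8), (2, 11), (2, 12), (2, 15), (3, 0), (3, 1), (3, 2), (3, 3), (3, 4), (3, 5), (3, 6), (3, 7), (3, 8), (3, 9), (3, 10), (3, 11), (3, 12), (3, 13), (3, 14), (3, 15), (4, 0), (4, 1), (4, 2), (4, 3), (4, 4), (4, 5), (4, 6), (4, 7), (4, 8), (4, 9), (4, 10), (4, 11), (4, 12), (4, 13), (4, 14), (4, 15), (5, 0), (5, 3), (5, 4), (5, 7), (5, 8), (5, 11), (5, 12), (5, 15), (6, 0), (6, 3), (6, 4), (6, 7), (6, 8), (6, 11), (6, 12), (6, 15), (7, 0), (7, 1), (7, 2), (7, 3), (7, 4), (7, 5), (7, 6), (7, 7), (7, 8), (7, 9), (7, 10), (7, 11), (7, 12), (7, 13), (7, 14), (7, 15)]
Holes: [(0, 0), (0, 1), (0, 2), (0, 3), (0, 4), (0, 5), (0, 6), (0, 7), (0, 8), (0, 9), (0, 10), (0, 11), (0, 12), (0, 13), (0, 14), (0, 15), (1, 0), (1, 3), (1, 4), (1, 7), (1, 8), (1, 11), (1, 12), (1, 15), (2, 0), (2, 3), (2, 4), (2, 7), (2, 8), (2, 11), (2, 12), (2, 15), (3, 0), (3, 1), (3, 2), (3, 3), (3, 4), (3, 5), (3, 6), (3, 7), (3, 8), (3, 9), (3, 10), (3, 11), (3, 12), (3, 13), (3, 14), (3, 15), (4, 0), (4, 1), (4, 2), (4, 3), (4, 4), (4, 5), (4, 6), (4, 7), (4, 8), (4, 9), (4, 10), (4, 11), (4, 12), (4, 13), (4, 14), (4, 15), (5, 0), (5, 3), (5, 4), (5, 7), (5, 8), (5, 11), (5, 12), (5, 15), (6, 0), (6, 3), (6, 4), (6, 7), (6, 8), (6, 11), (6, 12), (6, 15), (7, 0), (7, 1), (7, 2), (7, 3), (7, 4), (7, 5), (7, 6), (7, 7), (7, 8), (7, 9), (7, 10), (7, 11), (7, 12), (7, 13), (7, 14), (7, 15)]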